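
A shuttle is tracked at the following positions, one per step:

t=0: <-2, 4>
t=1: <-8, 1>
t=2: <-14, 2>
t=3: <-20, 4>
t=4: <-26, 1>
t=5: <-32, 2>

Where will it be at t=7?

<-44, 1>

The first coordinate changes by -6 each step, so at step 7 it is -2 + 7·(-6) = -44.
The second coordinate repeats the cycle [4, 1, 2] with period 3; step 7 mod 3 = 1, giving 1.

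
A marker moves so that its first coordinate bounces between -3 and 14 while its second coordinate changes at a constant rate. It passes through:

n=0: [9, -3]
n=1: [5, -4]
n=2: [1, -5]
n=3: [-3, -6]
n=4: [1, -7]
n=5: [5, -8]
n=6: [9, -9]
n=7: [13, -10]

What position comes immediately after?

The first coordinate travels 4 per step and bounces off the walls at -3 and 14.
  step 8: 13 → 11
The second coordinate changes by -1 each step: at step 8 it is -11.

[11, -11]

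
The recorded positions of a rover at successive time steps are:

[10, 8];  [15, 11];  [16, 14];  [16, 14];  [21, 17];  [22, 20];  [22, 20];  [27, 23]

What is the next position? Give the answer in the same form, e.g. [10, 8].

[28, 26]

The moves between consecutive positions are [+5, +3], [+1, +3], [+0, +0], [+5, +3], [+1, +3], [+0, +0], [+5, +3]; they repeat the 3-cycle [[+5, +3], [+1, +3], [+0, +0]].
step 8: apply [+1, +3] → [28, 26]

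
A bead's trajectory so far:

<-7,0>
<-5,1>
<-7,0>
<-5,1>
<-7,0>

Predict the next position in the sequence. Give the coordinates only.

Consecutive displacements <+2,+1>, <-2,-1>, <+2,+1>, <-2,-1> scale by a factor of -1 each step.
step 5: <-7,0> + <+2,+1> → <-5,1>

<-5,1>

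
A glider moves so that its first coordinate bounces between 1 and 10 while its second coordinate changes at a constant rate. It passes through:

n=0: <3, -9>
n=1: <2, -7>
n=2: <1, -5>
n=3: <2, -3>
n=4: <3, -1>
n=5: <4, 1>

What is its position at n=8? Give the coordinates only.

The first coordinate reflects between 1 and 10, moving 1 per step.
  step 6: 4 → 5
  step 7: 5 → 6
  step 8: 6 → 7
The second coordinate changes by +2 each step: at step 8 it is 7.

<7, 7>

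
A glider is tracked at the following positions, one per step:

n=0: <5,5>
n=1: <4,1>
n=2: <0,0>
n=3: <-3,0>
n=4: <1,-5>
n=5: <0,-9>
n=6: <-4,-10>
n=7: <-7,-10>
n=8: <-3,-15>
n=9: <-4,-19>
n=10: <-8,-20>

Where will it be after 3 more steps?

Step-to-step displacements: <-1,-4>, <-4,-1>, <-3,+0>, <+4,-5>, <-1,-4>, <-4,-1>, <-3,+0>, <+4,-5>, <-1,-4>, <-4,-1> — a repeating cycle of length 4.
step 11: apply <-3,+0> → <-11,-20>
step 12: apply <+4,-5> → <-7,-25>
step 13: apply <-1,-4> → <-8,-29>

<-8,-29>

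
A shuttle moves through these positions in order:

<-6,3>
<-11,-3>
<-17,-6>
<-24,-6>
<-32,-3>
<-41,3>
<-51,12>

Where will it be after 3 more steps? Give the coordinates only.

<-87,57>

Successive displacements: <-5,-6>, <-6,-3>, <-7,+0>, <-8,+3>, <-9,+6>, <-10,+9> — each changes by <-1,+3>.
step 7: <-51,12> + <-11,+12> → <-62,24>
step 8: <-62,24> + <-12,+15> → <-74,39>
step 9: <-74,39> + <-13,+18> → <-87,57>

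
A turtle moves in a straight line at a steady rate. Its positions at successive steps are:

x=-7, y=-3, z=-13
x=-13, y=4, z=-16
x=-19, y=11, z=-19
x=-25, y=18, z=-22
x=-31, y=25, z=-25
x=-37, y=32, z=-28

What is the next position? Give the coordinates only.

x=-43, y=39, z=-31

Each step adds (-6, +7, -3) to the position.
step 6: x=-37, y=32, z=-28 + (-6, +7, -3) → x=-43, y=39, z=-31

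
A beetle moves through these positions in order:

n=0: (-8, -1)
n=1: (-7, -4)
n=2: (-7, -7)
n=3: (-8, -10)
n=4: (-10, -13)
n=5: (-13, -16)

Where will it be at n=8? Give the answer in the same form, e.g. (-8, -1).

First differences are (+1, -3), (+0, -3), (-1, -3), (-2, -3), (-3, -3); their common second difference is (-1, +0) (constant acceleration).
step 6: (-13, -16) + (-4, -3) → (-17, -19)
step 7: (-17, -19) + (-5, -3) → (-22, -22)
step 8: (-22, -22) + (-6, -3) → (-28, -25)

(-28, -25)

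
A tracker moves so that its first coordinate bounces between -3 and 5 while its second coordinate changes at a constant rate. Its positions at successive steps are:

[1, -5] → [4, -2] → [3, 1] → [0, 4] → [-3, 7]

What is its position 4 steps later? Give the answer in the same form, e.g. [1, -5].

[1, 19]

The first coordinate travels 3 per step and bounces off the walls at -3 and 5.
  step 5: -3 → 0
  step 6: 0 → 3
  step 7: 3 → 4
  step 8: 4 → 1
The second coordinate changes by +3 each step: at step 8 it is 19.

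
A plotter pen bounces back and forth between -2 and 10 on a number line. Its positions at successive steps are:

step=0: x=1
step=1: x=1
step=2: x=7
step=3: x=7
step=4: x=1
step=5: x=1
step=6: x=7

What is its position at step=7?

The value reflects between -2 and 10, moving 6 per step.
  step 7: 7 → 7

x=7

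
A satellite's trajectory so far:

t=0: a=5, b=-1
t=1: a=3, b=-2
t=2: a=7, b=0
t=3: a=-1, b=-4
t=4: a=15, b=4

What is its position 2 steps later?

Step-to-step displacements: (-2, -1), (+4, +2), (-8, -4), (+16, +8); each is -2× the previous.
step 5: a=15, b=4 + (-32, -16) → a=-17, b=-12
step 6: a=-17, b=-12 + (+64, +32) → a=47, b=20

a=47, b=20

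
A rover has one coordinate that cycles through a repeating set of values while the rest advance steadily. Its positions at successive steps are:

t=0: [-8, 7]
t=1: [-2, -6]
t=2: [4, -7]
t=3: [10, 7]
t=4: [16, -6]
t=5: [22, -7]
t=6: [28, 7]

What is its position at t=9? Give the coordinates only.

The first coordinate changes by +6 each step, so at step 9 it is -8 + 9·(6) = 46.
The second coordinate repeats the cycle [7, -6, -7] with period 3; step 9 mod 3 = 0, giving 7.

[46, 7]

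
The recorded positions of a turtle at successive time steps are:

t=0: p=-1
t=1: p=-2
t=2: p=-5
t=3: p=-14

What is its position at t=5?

Step-to-step displacements: -1, -3, -9; each is 3× the previous.
step 4: -14 − 27 → p=-41
step 5: -41 − 81 → p=-122

p=-122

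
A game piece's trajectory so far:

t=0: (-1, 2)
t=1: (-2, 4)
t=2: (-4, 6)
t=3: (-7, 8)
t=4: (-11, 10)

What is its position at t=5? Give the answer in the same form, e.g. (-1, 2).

Taking differences between consecutive positions: (-1, +2), (-2, +2), (-3, +2), (-4, +2). These grow by (-1, +0) each step.
step 5: (-11, 10) + (-5, +2) → (-16, 12)

(-16, 12)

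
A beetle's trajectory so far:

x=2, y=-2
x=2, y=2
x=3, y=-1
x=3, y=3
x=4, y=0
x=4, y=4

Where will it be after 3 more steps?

x=6, y=2

Differencing gives (+0, +4), (+1, -3), (+0, +4), (+1, -3), (+0, +4). This is the pattern (+0, +4), (+1, -3) repeated.
step 6: apply (+1, -3) → x=5, y=1
step 7: apply (+0, +4) → x=5, y=5
step 8: apply (+1, -3) → x=6, y=2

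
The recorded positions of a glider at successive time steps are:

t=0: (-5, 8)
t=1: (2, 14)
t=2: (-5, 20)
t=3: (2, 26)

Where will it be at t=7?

(2, 50)

The first coordinate repeats the cycle [-5, 2] with period 2; step 7 mod 2 = 1, giving 2.
The second coordinate changes by +6 each step, so at step 7 it is 8 + 7·(6) = 50.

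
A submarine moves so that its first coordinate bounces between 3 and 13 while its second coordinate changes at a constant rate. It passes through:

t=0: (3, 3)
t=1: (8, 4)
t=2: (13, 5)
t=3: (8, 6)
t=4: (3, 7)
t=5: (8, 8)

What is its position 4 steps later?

The first coordinate reflects between 3 and 13, moving 5 per step.
  step 6: 8 → 13
  step 7: 13 → 8
  step 8: 8 → 3
  step 9: 3 → 8
The second coordinate changes by +1 each step: at step 9 it is 12.

(8, 12)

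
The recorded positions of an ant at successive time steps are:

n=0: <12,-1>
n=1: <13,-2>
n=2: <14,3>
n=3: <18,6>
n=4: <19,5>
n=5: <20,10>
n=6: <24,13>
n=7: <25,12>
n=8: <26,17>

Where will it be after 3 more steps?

<32,24>

Step-to-step displacements: <+1,-1>, <+1,+5>, <+4,+3>, <+1,-1>, <+1,+5>, <+4,+3>, <+1,-1>, <+1,+5> — a repeating cycle of length 3.
step 9: apply <+4,+3> → <30,20>
step 10: apply <+1,-1> → <31,19>
step 11: apply <+1,+5> → <32,24>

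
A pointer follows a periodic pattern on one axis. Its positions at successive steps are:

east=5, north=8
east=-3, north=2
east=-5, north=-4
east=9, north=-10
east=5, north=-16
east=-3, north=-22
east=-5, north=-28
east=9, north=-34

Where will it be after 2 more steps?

East: cycles through 5, -3, -5, 9 every 4 steps. Step 9 lands at position 1 of the cycle → -3.
North: linear, -6 per step → -46 at step 9.

east=-3, north=-46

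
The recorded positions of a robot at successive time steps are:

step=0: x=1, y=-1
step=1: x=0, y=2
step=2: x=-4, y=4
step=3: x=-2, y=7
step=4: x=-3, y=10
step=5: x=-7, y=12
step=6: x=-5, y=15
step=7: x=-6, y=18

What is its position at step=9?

Step-to-step displacements: (-1, +3), (-4, +2), (+2, +3), (-1, +3), (-4, +2), (+2, +3), (-1, +3) — a repeating cycle of length 3.
step 8: apply (-4, +2) → x=-10, y=20
step 9: apply (+2, +3) → x=-8, y=23

x=-8, y=23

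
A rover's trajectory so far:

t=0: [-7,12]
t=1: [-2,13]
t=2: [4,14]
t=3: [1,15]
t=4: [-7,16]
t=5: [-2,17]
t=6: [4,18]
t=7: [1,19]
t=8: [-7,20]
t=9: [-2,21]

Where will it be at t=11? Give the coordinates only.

First: cycles through -7, -2, 4, 1 every 4 steps. Step 11 lands at position 3 of the cycle → 1.
Second: linear, +1 per step → 23 at step 11.

[1,23]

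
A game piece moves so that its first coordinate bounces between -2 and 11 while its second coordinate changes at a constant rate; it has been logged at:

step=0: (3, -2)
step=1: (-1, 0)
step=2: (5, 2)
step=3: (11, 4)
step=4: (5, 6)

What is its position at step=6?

The first coordinate travels 6 per step and bounces off the walls at -2 and 11.
  step 5: 5 → -1
  step 6: -1 → 3
The second coordinate changes by +2 each step: at step 6 it is 10.

(3, 10)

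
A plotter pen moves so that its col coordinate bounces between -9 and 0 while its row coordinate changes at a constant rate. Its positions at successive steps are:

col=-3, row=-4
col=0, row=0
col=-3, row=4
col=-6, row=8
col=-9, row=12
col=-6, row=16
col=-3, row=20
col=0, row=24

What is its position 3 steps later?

col=-9, row=36

The col coordinate reflects between -9 and 0, moving 3 per step.
  step 8: 0 → -3
  step 9: -3 → -6
  step 10: -6 → -9
The row coordinate changes by +4 each step: at step 10 it is 36.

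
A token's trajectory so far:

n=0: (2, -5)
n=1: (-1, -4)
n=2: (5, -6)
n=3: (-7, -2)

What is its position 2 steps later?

(-31, 6)

Step-to-step displacements: (-3, +1), (+6, -2), (-12, +4); each is -2× the previous.
step 4: (-7, -2) + (+24, -8) → (17, -10)
step 5: (17, -10) + (-48, +16) → (-31, 6)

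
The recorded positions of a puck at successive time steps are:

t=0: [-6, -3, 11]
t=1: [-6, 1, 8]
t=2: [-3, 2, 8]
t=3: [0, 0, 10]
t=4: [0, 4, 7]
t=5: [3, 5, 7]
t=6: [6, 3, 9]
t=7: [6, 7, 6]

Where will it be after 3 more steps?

The moves between consecutive positions are [+0, +4, -3], [+3, +1, +0], [+3, -2, +2], [+0, +4, -3], [+3, +1, +0], [+3, -2, +2], [+0, +4, -3]; they repeat the 3-cycle [[+0, +4, -3], [+3, +1, +0], [+3, -2, +2]].
step 8: apply [+3, +1, +0] → [9, 8, 6]
step 9: apply [+3, -2, +2] → [12, 6, 8]
step 10: apply [+0, +4, -3] → [12, 10, 5]

[12, 10, 5]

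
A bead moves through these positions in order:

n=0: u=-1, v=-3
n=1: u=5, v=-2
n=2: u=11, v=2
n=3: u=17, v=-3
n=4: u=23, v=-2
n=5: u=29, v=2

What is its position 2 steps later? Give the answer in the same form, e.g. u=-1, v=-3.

u=41, v=-2

U: linear, +6 per step → 41 at step 7.
V: cycles through -3, -2, 2 every 3 steps. Step 7 lands at position 1 of the cycle → -2.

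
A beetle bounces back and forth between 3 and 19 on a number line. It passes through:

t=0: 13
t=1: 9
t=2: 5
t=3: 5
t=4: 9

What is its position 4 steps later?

The value reflects between 3 and 19, moving 4 per step.
  step 5: 9 → 13
  step 6: 13 → 17
  step 7: 17 → 17
  step 8: 17 → 13

13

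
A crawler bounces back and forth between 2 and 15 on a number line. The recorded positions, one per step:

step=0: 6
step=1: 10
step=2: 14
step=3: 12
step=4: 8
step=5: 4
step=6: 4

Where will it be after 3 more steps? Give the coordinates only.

The value reflects between 2 and 15, moving 4 per step.
  step 7: 4 → 8
  step 8: 8 → 12
  step 9: 12 → 14

14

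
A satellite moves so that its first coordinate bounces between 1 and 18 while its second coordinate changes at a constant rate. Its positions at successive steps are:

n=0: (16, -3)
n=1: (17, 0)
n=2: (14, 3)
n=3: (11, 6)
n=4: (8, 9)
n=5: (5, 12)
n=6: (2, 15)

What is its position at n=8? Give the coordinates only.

The first coordinate travels 3 per step and bounces off the walls at 1 and 18.
  step 7: 2 → 3
  step 8: 3 → 6
The second coordinate changes by +3 each step: at step 8 it is 21.

(6, 21)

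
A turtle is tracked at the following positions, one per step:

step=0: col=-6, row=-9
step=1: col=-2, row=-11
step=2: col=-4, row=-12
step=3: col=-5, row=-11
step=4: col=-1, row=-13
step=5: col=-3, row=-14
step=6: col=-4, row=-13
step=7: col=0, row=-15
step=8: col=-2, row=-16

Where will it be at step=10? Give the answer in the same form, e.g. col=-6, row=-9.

Step-to-step displacements: (+4, -2), (-2, -1), (-1, +1), (+4, -2), (-2, -1), (-1, +1), (+4, -2), (-2, -1) — a repeating cycle of length 3.
step 9: apply (-1, +1) → col=-3, row=-15
step 10: apply (+4, -2) → col=1, row=-17

col=1, row=-17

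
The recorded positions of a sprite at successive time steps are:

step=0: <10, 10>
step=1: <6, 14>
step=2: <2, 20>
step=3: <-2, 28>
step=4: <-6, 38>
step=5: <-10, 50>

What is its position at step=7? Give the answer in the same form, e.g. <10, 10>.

<-18, 80>

First differences are <-4, +4>, <-4, +6>, <-4, +8>, <-4, +10>, <-4, +12>; their common second difference is <+0, +2> (constant acceleration).
step 6: <-10, 50> + <-4, +14> → <-14, 64>
step 7: <-14, 64> + <-4, +16> → <-18, 80>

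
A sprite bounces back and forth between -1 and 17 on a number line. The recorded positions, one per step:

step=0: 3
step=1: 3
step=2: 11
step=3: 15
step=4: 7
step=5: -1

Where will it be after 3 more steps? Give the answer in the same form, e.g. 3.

The value travels 8 per step and bounces off the walls at -1 and 17.
  step 6: -1 → 7
  step 7: 7 → 15
  step 8: 15 → 11

11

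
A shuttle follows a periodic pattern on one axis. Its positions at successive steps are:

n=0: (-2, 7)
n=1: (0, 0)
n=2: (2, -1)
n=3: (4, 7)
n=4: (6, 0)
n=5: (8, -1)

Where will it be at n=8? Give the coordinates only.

First: linear, +2 per step → 14 at step 8.
Second: cycles through 7, 0, -1 every 3 steps. Step 8 lands at position 2 of the cycle → -1.

(14, -1)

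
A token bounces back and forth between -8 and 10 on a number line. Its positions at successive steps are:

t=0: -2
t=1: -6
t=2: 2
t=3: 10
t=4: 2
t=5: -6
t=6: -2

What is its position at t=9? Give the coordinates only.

The value travels 8 per step and bounces off the walls at -8 and 10.
  step 7: -2 → 6
  step 8: 6 → 6
  step 9: 6 → -2

-2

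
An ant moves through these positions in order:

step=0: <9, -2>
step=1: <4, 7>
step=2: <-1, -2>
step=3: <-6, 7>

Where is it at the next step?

First: linear, -5 per step → -11 at step 4.
Second: cycles through -2, 7 every 2 steps. Step 4 lands at position 0 of the cycle → -2.

<-11, -2>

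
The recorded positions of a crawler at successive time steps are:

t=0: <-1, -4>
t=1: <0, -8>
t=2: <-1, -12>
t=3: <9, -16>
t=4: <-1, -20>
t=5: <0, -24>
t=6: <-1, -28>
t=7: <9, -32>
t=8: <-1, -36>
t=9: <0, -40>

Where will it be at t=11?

<9, -48>

The first coordinate repeats the cycle [-1, 0, -1, 9] with period 4; step 11 mod 4 = 3, giving 9.
The second coordinate changes by -4 each step, so at step 11 it is -4 + 11·(-4) = -48.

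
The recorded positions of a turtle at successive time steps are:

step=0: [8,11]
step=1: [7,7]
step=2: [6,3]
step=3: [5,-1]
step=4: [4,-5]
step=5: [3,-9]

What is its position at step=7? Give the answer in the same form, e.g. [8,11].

[1,-17]

The position changes by [-1,-4] every step.
step 6: [3,-9] + [-1,-4] → [2,-13]
step 7: [2,-13] + [-1,-4] → [1,-17]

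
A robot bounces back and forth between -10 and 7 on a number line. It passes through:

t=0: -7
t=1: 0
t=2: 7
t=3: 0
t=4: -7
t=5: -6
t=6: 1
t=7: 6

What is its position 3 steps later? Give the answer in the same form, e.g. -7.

-5

The value travels 7 per step and bounces off the walls at -10 and 7.
  step 8: 6 → -1
  step 9: -1 → -8
  step 10: -8 → -5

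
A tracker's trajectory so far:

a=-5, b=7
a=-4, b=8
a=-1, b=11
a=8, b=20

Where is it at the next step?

Step-to-step displacements: (+1, +1), (+3, +3), (+9, +9); each is 3× the previous.
step 4: a=8, b=20 + (+27, +27) → a=35, b=47

a=35, b=47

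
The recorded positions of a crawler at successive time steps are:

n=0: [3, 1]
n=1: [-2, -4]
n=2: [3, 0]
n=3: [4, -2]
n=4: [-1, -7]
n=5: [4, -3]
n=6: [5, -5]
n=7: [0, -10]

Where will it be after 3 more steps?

[1, -13]

The moves between consecutive positions are [-5, -5], [+5, +4], [+1, -2], [-5, -5], [+5, +4], [+1, -2], [-5, -5]; they repeat the 3-cycle [[-5, -5], [+5, +4], [+1, -2]].
step 8: apply [+5, +4] → [5, -6]
step 9: apply [+1, -2] → [6, -8]
step 10: apply [-5, -5] → [1, -13]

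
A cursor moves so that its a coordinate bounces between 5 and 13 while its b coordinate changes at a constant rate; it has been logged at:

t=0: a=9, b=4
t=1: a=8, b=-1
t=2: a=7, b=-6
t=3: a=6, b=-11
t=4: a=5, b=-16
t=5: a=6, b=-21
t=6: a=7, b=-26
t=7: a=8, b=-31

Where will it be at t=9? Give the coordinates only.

The a coordinate reflects between 5 and 13, moving 1 per step.
  step 8: 8 → 9
  step 9: 9 → 10
The b coordinate changes by -5 each step: at step 9 it is -41.

a=10, b=-41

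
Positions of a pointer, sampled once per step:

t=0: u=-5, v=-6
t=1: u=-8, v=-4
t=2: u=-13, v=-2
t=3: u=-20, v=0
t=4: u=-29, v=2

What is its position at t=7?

u=-68, v=8

Successive displacements: (-3,+2), (-5,+2), (-7,+2), (-9,+2) — each changes by (-2,+0).
step 5: u=-29, v=2 + (-11,+2) → u=-40, v=4
step 6: u=-40, v=4 + (-13,+2) → u=-53, v=6
step 7: u=-53, v=6 + (-15,+2) → u=-68, v=8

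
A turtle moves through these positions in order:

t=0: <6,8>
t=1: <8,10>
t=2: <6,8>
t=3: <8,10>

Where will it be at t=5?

Consecutive displacements <+2,+2>, <-2,-2>, <+2,+2> scale by a factor of -1 each step.
step 4: <8,10> + <-2,-2> → <6,8>
step 5: <6,8> + <+2,+2> → <8,10>

<8,10>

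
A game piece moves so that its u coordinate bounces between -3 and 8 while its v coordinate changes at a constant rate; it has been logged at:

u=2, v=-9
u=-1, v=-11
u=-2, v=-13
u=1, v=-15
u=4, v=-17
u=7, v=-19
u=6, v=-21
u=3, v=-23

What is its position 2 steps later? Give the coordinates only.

The u coordinate travels 3 per step and bounces off the walls at -3 and 8.
  step 8: 3 → 0
  step 9: 0 → -3
The v coordinate changes by -2 each step: at step 9 it is -27.

u=-3, v=-27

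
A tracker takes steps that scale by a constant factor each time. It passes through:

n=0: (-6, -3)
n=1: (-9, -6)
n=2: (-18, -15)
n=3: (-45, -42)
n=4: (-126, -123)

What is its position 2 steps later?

Consecutive displacements (-3, -3), (-9, -9), (-27, -27), (-81, -81) scale by a factor of 3 each step.
step 5: (-126, -123) + (-243, -243) → (-369, -366)
step 6: (-369, -366) + (-729, -729) → (-1098, -1095)

(-1098, -1095)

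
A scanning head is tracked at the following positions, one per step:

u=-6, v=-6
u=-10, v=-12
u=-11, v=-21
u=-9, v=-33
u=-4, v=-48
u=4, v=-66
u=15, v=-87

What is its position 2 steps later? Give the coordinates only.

u=46, v=-138

First differences are (-4, -6), (-1, -9), (+2, -12), (+5, -15), (+8, -18), (+11, -21); their common second difference is (+3, -3) (constant acceleration).
step 7: u=15, v=-87 + (+14, -24) → u=29, v=-111
step 8: u=29, v=-111 + (+17, -27) → u=46, v=-138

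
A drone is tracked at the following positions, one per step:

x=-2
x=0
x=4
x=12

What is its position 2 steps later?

x=60

Consecutive displacements +2, +4, +8 scale by a factor of 2 each step.
step 4: 12 + 16 → x=28
step 5: 28 + 32 → x=60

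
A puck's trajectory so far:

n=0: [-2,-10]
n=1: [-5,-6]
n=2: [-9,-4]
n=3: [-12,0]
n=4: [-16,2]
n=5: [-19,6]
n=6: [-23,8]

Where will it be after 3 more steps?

Differencing gives [-3,+4], [-4,+2], [-3,+4], [-4,+2], [-3,+4], [-4,+2]. This is the pattern [-3,+4], [-4,+2] repeated.
step 7: apply [-3,+4] → [-26,12]
step 8: apply [-4,+2] → [-30,14]
step 9: apply [-3,+4] → [-33,18]

[-33,18]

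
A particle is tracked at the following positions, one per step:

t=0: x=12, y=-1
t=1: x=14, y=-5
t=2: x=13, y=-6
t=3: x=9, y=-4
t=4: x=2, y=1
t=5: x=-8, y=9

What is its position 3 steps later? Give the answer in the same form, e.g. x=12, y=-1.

Taking differences between consecutive positions: (+2,-4), (-1,-1), (-4,+2), (-7,+5), (-10,+8). These grow by (-3,+3) each step.
step 6: x=-8, y=9 + (-13,+11) → x=-21, y=20
step 7: x=-21, y=20 + (-16,+14) → x=-37, y=34
step 8: x=-37, y=34 + (-19,+17) → x=-56, y=51

x=-56, y=51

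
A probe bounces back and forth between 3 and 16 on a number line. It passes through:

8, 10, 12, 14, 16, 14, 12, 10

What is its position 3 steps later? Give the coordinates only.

The value travels 2 per step and bounces off the walls at 3 and 16.
  step 8: 10 → 8
  step 9: 8 → 6
  step 10: 6 → 4

4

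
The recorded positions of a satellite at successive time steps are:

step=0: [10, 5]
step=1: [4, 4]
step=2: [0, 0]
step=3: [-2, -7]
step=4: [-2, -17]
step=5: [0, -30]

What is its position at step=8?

First differences are [-6, -1], [-4, -4], [-2, -7], [+0, -10], [+2, -13]; their common second difference is [+2, -3] (constant acceleration).
step 6: [0, -30] + [+4, -16] → [4, -46]
step 7: [4, -46] + [+6, -19] → [10, -65]
step 8: [10, -65] + [+8, -22] → [18, -87]

[18, -87]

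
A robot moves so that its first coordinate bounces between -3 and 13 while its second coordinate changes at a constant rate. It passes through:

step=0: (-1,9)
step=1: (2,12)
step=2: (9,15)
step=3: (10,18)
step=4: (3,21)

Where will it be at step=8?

The first coordinate travels 7 per step and bounces off the walls at -3 and 13.
  step 5: 3 → -2
  step 6: -2 → 5
  step 7: 5 → 12
  step 8: 12 → 7
The second coordinate changes by +3 each step: at step 8 it is 33.

(7,33)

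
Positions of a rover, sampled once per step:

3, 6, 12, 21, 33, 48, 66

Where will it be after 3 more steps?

138

Taking differences between consecutive positions: +3, +6, +9, +12, +15, +18. These grow by +3 each step.
step 7: 66 + 21 → 87
step 8: 87 + 24 → 111
step 9: 111 + 27 → 138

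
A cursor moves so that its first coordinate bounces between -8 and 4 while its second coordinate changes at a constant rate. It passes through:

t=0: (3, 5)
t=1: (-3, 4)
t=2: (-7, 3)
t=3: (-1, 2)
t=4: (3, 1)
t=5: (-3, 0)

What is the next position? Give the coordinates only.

(-7, -1)

The first coordinate travels 6 per step and bounces off the walls at -8 and 4.
  step 6: -3 → -7
The second coordinate changes by -1 each step: at step 6 it is -1.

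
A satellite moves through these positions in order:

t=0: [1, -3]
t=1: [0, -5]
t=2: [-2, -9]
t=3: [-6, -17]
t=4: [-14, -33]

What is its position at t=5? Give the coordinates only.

The jumps are [-1, -2], [-2, -4], [-4, -8], [-8, -16] — a geometric progression with ratio 2.
step 5: [-14, -33] + [-16, -32] → [-30, -65]

[-30, -65]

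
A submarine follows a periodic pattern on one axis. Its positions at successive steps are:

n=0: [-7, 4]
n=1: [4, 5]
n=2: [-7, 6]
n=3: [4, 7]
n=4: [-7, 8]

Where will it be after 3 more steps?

The first coordinate repeats the cycle [-7, 4] with period 2; step 7 mod 2 = 1, giving 4.
The second coordinate changes by +1 each step, so at step 7 it is 4 + 7·(1) = 11.

[4, 11]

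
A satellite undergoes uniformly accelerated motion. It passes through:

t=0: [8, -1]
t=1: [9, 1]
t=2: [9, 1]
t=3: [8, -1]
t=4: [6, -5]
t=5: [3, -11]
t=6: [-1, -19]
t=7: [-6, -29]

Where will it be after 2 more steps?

[-19, -55]

First differences are [+1, +2], [+0, +0], [-1, -2], [-2, -4], [-3, -6], [-4, -8], [-5, -10]; their common second difference is [-1, -2] (constant acceleration).
step 8: [-6, -29] + [-6, -12] → [-12, -41]
step 9: [-12, -41] + [-7, -14] → [-19, -55]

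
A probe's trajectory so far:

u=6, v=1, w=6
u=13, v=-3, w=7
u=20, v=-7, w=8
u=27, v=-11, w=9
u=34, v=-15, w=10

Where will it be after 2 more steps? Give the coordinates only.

u=48, v=-23, w=12

Constant displacement of (+7, -4, +1) per step.
step 5: u=34, v=-15, w=10 + (+7, -4, +1) → u=41, v=-19, w=11
step 6: u=41, v=-19, w=11 + (+7, -4, +1) → u=48, v=-23, w=12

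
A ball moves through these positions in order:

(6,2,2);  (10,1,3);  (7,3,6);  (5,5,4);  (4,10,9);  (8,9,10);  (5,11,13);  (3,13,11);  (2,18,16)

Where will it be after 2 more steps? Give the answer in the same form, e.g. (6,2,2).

Differencing gives (+4,-1,+1), (-3,+2,+3), (-2,+2,-2), (-1,+5,+5), (+4,-1,+1), (-3,+2,+3), (-2,+2,-2), (-1,+5,+5). This is the pattern (+4,-1,+1), (-3,+2,+3), (-2,+2,-2), (-1,+5,+5) repeated.
step 9: apply (+4,-1,+1) → (6,17,17)
step 10: apply (-3,+2,+3) → (3,19,20)

(3,19,20)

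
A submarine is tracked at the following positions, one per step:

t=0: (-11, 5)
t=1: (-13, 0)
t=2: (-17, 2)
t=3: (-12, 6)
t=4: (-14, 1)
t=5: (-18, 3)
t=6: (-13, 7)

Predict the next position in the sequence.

The moves between consecutive positions are (-2, -5), (-4, +2), (+5, +4), (-2, -5), (-4, +2), (+5, +4); they repeat the 3-cycle [(-2, -5), (-4, +2), (+5, +4)].
step 7: apply (-2, -5) → (-15, 2)

(-15, 2)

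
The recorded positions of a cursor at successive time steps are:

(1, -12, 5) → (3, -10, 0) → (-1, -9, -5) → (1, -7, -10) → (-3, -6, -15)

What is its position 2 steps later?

(-5, -3, -25)

Step-to-step displacements: (+2, +2, -5), (-4, +1, -5), (+2, +2, -5), (-4, +1, -5) — a repeating cycle of length 2.
step 5: apply (+2, +2, -5) → (-1, -4, -20)
step 6: apply (-4, +1, -5) → (-5, -3, -25)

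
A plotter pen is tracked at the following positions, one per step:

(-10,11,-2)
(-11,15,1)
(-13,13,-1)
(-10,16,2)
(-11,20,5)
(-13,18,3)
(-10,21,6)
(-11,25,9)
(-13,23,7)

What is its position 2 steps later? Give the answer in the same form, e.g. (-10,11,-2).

Differencing gives (-1,+4,+3), (-2,-2,-2), (+3,+3,+3), (-1,+4,+3), (-2,-2,-2), (+3,+3,+3), (-1,+4,+3), (-2,-2,-2). This is the pattern (-1,+4,+3), (-2,-2,-2), (+3,+3,+3) repeated.
step 9: apply (+3,+3,+3) → (-10,26,10)
step 10: apply (-1,+4,+3) → (-11,30,13)

(-11,30,13)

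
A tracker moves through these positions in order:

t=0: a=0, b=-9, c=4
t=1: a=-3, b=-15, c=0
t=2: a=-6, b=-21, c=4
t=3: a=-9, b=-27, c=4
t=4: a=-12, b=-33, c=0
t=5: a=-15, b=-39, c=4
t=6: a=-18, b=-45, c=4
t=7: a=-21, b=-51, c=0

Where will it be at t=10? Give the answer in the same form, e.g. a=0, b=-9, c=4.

A: linear, -3 per step → -30 at step 10.
B: linear, -6 per step → -69 at step 10.
C: cycles through 4, 0, 4 every 3 steps. Step 10 lands at position 1 of the cycle → 0.

a=-30, b=-69, c=0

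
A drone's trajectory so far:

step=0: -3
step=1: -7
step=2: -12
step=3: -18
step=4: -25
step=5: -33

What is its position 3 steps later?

-63

First differences are -4, -5, -6, -7, -8; their common second difference is -1 (constant acceleration).
step 6: -33 − 9 → -42
step 7: -42 − 10 → -52
step 8: -52 − 11 → -63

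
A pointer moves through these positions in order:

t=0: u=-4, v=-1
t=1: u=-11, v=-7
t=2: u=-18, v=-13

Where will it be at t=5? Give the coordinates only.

u=-39, v=-31

Each step adds (-7, -6) to the position.
step 3: u=-18, v=-13 + (-7, -6) → u=-25, v=-19
step 4: u=-25, v=-19 + (-7, -6) → u=-32, v=-25
step 5: u=-32, v=-25 + (-7, -6) → u=-39, v=-31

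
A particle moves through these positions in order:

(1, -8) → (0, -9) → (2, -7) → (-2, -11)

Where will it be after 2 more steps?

Step-to-step displacements: (-1, -1), (+2, +2), (-4, -4); each is -2× the previous.
step 4: (-2, -11) + (+8, +8) → (6, -3)
step 5: (6, -3) + (-16, -16) → (-10, -19)

(-10, -19)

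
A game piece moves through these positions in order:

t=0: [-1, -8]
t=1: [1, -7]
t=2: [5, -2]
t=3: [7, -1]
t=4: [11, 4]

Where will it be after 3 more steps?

The moves between consecutive positions are [+2, +1], [+4, +5], [+2, +1], [+4, +5]; they repeat the 2-cycle [[+2, +1], [+4, +5]].
step 5: apply [+2, +1] → [13, 5]
step 6: apply [+4, +5] → [17, 10]
step 7: apply [+2, +1] → [19, 11]

[19, 11]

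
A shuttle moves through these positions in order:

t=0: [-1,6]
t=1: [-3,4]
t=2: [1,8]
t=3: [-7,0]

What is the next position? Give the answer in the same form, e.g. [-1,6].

The jumps are [-2,-2], [+4,+4], [-8,-8] — a geometric progression with ratio -2.
step 4: [-7,0] + [+16,+16] → [9,16]

[9,16]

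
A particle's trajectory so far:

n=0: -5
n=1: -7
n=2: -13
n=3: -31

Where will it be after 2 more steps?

-247

Consecutive displacements -2, -6, -18 scale by a factor of 3 each step.
step 4: -31 − 54 → -85
step 5: -85 − 162 → -247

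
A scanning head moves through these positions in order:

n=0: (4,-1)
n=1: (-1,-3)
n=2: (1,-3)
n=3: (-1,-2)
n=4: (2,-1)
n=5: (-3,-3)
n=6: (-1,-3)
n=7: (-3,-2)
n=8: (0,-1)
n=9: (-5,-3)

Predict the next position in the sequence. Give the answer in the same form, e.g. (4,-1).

Differencing gives (-5,-2), (+2,+0), (-2,+1), (+3,+1), (-5,-2), (+2,+0), (-2,+1), (+3,+1), (-5,-2). This is the pattern (-5,-2), (+2,+0), (-2,+1), (+3,+1) repeated.
step 10: apply (+2,+0) → (-3,-3)

(-3,-3)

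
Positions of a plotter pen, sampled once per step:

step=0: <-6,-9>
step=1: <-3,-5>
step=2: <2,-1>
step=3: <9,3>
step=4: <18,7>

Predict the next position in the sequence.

<29,11>

First differences are <+3,+4>, <+5,+4>, <+7,+4>, <+9,+4>; their common second difference is <+2,+0> (constant acceleration).
step 5: <18,7> + <+11,+4> → <29,11>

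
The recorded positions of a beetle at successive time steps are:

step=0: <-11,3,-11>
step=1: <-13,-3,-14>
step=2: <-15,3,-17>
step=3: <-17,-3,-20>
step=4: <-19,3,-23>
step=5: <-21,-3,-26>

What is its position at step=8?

<-27,3,-35>

First: linear, -2 per step → -27 at step 8.
Second: cycles through 3, -3 every 2 steps. Step 8 lands at position 0 of the cycle → 3.
Third: linear, -3 per step → -35 at step 8.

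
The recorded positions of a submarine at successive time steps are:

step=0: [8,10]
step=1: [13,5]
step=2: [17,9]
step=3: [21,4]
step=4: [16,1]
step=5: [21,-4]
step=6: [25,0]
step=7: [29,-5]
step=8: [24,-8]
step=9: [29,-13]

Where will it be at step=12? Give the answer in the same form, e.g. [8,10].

Step-to-step displacements: [+5,-5], [+4,+4], [+4,-5], [-5,-3], [+5,-5], [+4,+4], [+4,-5], [-5,-3], [+5,-5] — a repeating cycle of length 4.
step 10: apply [+4,+4] → [33,-9]
step 11: apply [+4,-5] → [37,-14]
step 12: apply [-5,-3] → [32,-17]

[32,-17]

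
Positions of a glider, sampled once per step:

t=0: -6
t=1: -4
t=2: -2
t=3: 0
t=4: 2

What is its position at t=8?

Constant displacement of +2 per step.
step 5: 2 + 2 → 4
step 6: 4 + 2 → 6
step 7: 6 + 2 → 8
step 8: 8 + 2 → 10

10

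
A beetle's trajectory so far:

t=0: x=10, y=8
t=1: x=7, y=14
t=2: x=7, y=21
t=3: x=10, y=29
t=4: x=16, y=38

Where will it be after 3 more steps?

Taking differences between consecutive positions: (-3,+6), (+0,+7), (+3,+8), (+6,+9). These grow by (+3,+1) each step.
step 5: x=16, y=38 + (+9,+10) → x=25, y=48
step 6: x=25, y=48 + (+12,+11) → x=37, y=59
step 7: x=37, y=59 + (+15,+12) → x=52, y=71

x=52, y=71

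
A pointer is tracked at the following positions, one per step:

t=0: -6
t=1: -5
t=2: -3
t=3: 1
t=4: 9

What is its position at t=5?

Step-to-step displacements: +1, +2, +4, +8; each is 2× the previous.
step 5: 9 + 16 → 25

25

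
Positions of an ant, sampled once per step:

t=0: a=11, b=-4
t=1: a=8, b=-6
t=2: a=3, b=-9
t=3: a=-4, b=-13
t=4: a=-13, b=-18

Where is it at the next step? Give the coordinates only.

First differences are (-3, -2), (-5, -3), (-7, -4), (-9, -5); their common second difference is (-2, -1) (constant acceleration).
step 5: a=-13, b=-18 + (-11, -6) → a=-24, b=-24

a=-24, b=-24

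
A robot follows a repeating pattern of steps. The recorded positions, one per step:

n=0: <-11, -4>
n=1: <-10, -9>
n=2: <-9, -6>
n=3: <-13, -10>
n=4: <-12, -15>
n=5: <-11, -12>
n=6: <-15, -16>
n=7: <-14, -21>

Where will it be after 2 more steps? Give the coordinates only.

<-17, -22>

The moves between consecutive positions are <+1, -5>, <+1, +3>, <-4, -4>, <+1, -5>, <+1, +3>, <-4, -4>, <+1, -5>; they repeat the 3-cycle [<+1, -5>, <+1, +3>, <-4, -4>].
step 8: apply <+1, +3> → <-13, -18>
step 9: apply <-4, -4> → <-17, -22>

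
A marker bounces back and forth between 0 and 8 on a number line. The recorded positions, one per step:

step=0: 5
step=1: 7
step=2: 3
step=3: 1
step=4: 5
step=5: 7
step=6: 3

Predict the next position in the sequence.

1

The value travels 4 per step and bounces off the walls at 0 and 8.
  step 7: 3 → 1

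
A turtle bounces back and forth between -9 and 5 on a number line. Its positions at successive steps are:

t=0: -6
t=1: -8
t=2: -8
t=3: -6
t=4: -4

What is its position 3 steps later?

The value travels 2 per step and bounces off the walls at -9 and 5.
  step 5: -4 → -2
  step 6: -2 → 0
  step 7: 0 → 2

2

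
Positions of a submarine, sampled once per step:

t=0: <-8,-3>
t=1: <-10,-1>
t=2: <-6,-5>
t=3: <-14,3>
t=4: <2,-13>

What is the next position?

<-30,19>

Step-to-step displacements: <-2,+2>, <+4,-4>, <-8,+8>, <+16,-16>; each is -2× the previous.
step 5: <2,-13> + <-32,+32> → <-30,19>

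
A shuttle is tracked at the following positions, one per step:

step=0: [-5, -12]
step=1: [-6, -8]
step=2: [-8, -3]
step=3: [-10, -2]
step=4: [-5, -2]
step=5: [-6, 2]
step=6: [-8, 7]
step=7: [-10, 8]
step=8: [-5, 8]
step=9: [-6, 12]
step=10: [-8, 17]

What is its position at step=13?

Differencing gives [-1, +4], [-2, +5], [-2, +1], [+5, +0], [-1, +4], [-2, +5], [-2, +1], [+5, +0], [-1, +4], [-2, +5]. This is the pattern [-1, +4], [-2, +5], [-2, +1], [+5, +0] repeated.
step 11: apply [-2, +1] → [-10, 18]
step 12: apply [+5, +0] → [-5, 18]
step 13: apply [-1, +4] → [-6, 22]

[-6, 22]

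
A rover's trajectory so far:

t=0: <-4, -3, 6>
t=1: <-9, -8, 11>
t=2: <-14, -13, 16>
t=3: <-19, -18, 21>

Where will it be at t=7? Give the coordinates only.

<-39, -38, 41>

Constant displacement of <-5, -5, +5> per step.
step 4: <-19, -18, 21> + <-5, -5, +5> → <-24, -23, 26>
step 5: <-24, -23, 26> + <-5, -5, +5> → <-29, -28, 31>
step 6: <-29, -28, 31> + <-5, -5, +5> → <-34, -33, 36>
step 7: <-34, -33, 36> + <-5, -5, +5> → <-39, -38, 41>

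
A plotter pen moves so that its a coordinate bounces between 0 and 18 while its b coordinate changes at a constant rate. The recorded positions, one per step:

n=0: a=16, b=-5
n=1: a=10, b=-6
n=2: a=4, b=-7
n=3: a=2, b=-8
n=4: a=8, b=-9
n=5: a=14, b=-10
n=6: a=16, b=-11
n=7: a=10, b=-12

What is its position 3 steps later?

The a coordinate reflects between 0 and 18, moving 6 per step.
  step 8: 10 → 4
  step 9: 4 → 2
  step 10: 2 → 8
The b coordinate changes by -1 each step: at step 10 it is -15.

a=8, b=-15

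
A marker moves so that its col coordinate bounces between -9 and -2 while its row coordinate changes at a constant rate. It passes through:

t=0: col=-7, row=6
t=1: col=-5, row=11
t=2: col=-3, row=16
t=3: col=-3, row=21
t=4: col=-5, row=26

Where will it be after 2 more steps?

The col coordinate travels 2 per step and bounces off the walls at -9 and -2.
  step 5: -5 → -7
  step 6: -7 → -9
The row coordinate changes by +5 each step: at step 6 it is 36.

col=-9, row=36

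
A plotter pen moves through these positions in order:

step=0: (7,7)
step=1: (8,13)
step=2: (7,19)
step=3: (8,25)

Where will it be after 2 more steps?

(8,37)

The first coordinate repeats the cycle [7, 8] with period 2; step 5 mod 2 = 1, giving 8.
The second coordinate changes by +6 each step, so at step 5 it is 7 + 5·(6) = 37.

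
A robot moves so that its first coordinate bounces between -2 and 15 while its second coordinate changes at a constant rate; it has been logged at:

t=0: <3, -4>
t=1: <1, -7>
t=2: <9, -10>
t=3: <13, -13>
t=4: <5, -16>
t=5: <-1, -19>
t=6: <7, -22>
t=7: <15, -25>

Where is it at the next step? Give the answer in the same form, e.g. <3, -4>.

<7, -28>

The first coordinate travels 8 per step and bounces off the walls at -2 and 15.
  step 8: 15 → 7
The second coordinate changes by -3 each step: at step 8 it is -28.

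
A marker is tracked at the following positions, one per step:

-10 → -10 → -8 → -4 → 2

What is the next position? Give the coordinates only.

Successive displacements: +0, +2, +4, +6 — each changes by +2.
step 5: 2 + 8 → 10

10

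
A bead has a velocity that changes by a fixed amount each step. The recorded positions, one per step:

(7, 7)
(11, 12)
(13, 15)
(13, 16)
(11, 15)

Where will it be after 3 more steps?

(-7, 0)

Successive displacements: (+4, +5), (+2, +3), (+0, +1), (-2, -1) — each changes by (-2, -2).
step 5: (11, 15) + (-4, -3) → (7, 12)
step 6: (7, 12) + (-6, -5) → (1, 7)
step 7: (1, 7) + (-8, -7) → (-7, 0)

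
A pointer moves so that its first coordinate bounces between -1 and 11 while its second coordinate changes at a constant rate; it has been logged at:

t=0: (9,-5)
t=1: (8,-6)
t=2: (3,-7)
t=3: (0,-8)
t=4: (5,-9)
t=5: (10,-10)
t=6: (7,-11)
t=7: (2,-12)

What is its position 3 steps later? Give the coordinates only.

The first coordinate reflects between -1 and 11, moving 5 per step.
  step 8: 2 → 1
  step 9: 1 → 6
  step 10: 6 → 11
The second coordinate changes by -1 each step: at step 10 it is -15.

(11,-15)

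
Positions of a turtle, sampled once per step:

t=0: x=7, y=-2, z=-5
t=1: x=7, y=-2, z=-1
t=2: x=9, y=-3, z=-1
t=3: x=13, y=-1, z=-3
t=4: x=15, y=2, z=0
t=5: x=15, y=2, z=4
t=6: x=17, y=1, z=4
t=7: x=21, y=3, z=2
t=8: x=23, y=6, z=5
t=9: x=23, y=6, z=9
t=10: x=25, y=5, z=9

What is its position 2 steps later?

x=31, y=10, z=10

Step-to-step displacements: (+0, +0, +4), (+2, -1, +0), (+4, +2, -2), (+2, +3, +3), (+0, +0, +4), (+2, -1, +0), (+4, +2, -2), (+2, +3, +3), (+0, +0, +4), (+2, -1, +0) — a repeating cycle of length 4.
step 11: apply (+4, +2, -2) → x=29, y=7, z=7
step 12: apply (+2, +3, +3) → x=31, y=10, z=10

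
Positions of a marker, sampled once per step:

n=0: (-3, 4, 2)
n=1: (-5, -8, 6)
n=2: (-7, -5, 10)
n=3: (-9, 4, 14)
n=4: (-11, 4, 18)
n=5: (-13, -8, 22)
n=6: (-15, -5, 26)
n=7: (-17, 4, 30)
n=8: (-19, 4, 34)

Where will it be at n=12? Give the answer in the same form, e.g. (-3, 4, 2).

(-27, 4, 50)

First: linear, -2 per step → -27 at step 12.
Second: cycles through 4, -8, -5, 4 every 4 steps. Step 12 lands at position 0 of the cycle → 4.
Third: linear, +4 per step → 50 at step 12.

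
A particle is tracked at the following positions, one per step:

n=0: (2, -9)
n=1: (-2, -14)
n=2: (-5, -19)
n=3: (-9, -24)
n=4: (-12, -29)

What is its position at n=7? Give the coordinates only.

(-23, -44)

Step-to-step displacements: (-4, -5), (-3, -5), (-4, -5), (-3, -5) — a repeating cycle of length 2.
step 5: apply (-4, -5) → (-16, -34)
step 6: apply (-3, -5) → (-19, -39)
step 7: apply (-4, -5) → (-23, -44)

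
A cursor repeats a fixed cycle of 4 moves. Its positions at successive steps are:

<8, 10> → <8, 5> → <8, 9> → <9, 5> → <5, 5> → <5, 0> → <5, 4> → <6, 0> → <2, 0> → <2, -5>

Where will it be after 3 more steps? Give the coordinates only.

Differencing gives <+0, -5>, <+0, +4>, <+1, -4>, <-4, +0>, <+0, -5>, <+0, +4>, <+1, -4>, <-4, +0>, <+0, -5>. This is the pattern <+0, -5>, <+0, +4>, <+1, -4>, <-4, +0> repeated.
step 10: apply <+0, +4> → <2, -1>
step 11: apply <+1, -4> → <3, -5>
step 12: apply <-4, +0> → <-1, -5>

<-1, -5>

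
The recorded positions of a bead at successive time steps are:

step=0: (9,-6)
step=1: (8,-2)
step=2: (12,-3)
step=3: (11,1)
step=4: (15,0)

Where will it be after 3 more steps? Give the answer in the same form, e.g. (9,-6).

(17,7)

Differencing gives (-1,+4), (+4,-1), (-1,+4), (+4,-1). This is the pattern (-1,+4), (+4,-1) repeated.
step 5: apply (-1,+4) → (14,4)
step 6: apply (+4,-1) → (18,3)
step 7: apply (-1,+4) → (17,7)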